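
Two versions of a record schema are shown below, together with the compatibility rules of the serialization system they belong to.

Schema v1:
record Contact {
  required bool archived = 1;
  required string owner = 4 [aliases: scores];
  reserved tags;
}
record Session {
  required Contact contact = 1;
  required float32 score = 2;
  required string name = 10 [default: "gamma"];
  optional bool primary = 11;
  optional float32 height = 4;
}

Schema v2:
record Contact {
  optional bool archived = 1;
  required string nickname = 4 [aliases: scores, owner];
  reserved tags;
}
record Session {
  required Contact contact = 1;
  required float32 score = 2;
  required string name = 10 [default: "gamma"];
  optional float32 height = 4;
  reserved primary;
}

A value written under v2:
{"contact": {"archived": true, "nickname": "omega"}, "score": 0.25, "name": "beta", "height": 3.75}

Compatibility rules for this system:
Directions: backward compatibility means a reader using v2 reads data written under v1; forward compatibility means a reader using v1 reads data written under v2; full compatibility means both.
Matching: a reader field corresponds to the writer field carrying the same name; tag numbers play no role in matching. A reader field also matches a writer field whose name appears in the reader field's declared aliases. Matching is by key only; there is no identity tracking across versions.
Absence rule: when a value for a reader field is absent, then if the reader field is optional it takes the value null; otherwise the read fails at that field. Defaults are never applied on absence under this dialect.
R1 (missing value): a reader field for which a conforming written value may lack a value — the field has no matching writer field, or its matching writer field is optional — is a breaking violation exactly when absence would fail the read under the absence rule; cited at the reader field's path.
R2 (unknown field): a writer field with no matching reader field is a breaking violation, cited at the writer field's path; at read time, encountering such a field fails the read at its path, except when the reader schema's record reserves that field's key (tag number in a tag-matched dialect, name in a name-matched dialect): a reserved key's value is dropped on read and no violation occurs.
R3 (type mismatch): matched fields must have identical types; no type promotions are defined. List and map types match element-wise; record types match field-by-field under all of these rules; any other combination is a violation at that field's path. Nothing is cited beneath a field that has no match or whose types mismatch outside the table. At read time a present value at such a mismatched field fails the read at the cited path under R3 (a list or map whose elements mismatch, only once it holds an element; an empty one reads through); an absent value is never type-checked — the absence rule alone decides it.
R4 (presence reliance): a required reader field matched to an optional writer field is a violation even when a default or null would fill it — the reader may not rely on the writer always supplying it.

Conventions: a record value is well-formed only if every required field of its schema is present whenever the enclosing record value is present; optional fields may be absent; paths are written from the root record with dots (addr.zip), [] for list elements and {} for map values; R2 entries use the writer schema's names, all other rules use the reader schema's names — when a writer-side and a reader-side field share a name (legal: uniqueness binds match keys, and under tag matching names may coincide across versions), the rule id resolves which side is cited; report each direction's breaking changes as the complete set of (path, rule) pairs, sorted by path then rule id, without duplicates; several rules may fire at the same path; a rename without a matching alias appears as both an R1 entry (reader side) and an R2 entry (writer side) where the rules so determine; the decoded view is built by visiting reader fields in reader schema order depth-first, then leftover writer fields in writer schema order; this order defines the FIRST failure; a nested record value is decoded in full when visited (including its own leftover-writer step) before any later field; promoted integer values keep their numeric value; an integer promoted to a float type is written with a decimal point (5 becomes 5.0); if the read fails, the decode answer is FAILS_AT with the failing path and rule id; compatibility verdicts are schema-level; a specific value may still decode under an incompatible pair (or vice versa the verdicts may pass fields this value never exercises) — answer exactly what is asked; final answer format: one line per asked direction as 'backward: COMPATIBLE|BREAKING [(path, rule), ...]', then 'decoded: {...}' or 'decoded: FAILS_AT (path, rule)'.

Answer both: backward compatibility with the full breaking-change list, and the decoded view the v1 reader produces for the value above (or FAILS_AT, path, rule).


in Session below, arrows point writer -> reader
backward analysis of Session with v2 as reader and v1 as writer:
  contact: paired with writer contact (Contact -> Contact; writer required)
  score: paired with writer score (float32 -> float32; writer required)
  name: paired with writer name (string -> string; writer required)
  height: paired with writer height (float32 -> float32; writer optional)
  writer primary: unknown to reader
  contact.archived: paired with writer contact.archived (bool -> bool; writer required)
  contact.nickname: paired with writer contact.owner (string -> string; writer required)
  => backward: COMPATIBLE
migrating the Session value to v1:
  contact.archived := true
  read fails at contact.owner under R1 (no fill)
  => FAILS_AT (contact.owner, R1)
checking off the Session differences that do not matter here:
  field archived in record Contact: required changed to optional -> affects forward compatibility only, which is not asked
  removed field primary from record Session (its key "primary" joins the reserved list) -> triggers nothing under Session's printed rules — same verdict

backward: COMPATIBLE []; decoded: FAILS_AT (contact.owner, R1)


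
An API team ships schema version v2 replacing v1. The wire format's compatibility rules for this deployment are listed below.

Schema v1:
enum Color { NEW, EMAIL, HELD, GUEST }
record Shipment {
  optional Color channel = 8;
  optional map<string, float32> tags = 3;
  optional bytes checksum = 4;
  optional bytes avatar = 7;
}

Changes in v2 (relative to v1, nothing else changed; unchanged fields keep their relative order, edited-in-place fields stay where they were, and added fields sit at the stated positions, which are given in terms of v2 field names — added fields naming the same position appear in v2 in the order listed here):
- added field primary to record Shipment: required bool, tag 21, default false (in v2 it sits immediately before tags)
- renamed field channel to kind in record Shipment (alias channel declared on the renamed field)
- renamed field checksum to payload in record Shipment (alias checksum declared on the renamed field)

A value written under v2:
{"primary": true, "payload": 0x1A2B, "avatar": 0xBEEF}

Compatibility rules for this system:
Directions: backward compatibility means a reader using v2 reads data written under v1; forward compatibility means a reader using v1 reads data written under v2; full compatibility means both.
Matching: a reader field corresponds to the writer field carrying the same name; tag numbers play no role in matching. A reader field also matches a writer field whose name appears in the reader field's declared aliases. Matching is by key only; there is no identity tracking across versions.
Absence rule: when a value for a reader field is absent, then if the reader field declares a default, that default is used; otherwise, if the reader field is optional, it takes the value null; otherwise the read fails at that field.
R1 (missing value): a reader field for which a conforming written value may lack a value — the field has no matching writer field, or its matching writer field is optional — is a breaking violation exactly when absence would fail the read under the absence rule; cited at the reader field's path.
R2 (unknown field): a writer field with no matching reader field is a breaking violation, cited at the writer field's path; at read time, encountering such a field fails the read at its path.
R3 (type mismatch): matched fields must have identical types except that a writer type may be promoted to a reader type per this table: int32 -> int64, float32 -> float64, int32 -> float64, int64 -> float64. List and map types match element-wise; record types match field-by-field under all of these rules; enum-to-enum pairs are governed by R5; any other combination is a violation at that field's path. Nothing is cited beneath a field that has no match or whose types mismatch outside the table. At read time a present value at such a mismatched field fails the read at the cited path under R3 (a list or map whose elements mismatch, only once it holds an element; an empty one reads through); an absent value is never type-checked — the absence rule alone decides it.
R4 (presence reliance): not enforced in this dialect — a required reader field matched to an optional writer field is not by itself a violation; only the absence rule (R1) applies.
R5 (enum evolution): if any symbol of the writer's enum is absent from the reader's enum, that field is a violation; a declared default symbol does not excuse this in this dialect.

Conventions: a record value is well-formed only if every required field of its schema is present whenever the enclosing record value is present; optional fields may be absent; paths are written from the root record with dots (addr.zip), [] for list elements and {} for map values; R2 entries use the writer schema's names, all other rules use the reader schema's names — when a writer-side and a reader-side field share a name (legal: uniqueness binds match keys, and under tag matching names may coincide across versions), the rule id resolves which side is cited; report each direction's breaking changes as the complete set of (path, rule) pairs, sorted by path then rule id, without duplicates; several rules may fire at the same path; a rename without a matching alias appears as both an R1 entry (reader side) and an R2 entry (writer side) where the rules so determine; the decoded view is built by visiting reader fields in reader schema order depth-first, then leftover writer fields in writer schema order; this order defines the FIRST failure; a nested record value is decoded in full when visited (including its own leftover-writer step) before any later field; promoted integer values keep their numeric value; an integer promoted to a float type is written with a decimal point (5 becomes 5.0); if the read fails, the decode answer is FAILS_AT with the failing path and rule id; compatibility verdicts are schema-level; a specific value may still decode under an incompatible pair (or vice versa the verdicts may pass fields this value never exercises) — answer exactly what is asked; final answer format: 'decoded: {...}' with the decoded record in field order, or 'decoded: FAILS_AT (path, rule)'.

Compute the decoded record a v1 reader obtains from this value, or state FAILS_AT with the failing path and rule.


decoded: FAILS_AT (primary, R2)

in Shipment below, arrows point writer -> reader
decode walk for Shipment under reader schema v1:
  channel := null (not supplied -> null)
  tags := null (not supplied -> null)
  checksum := null (not supplied -> null)
  avatar := 0xBEEF
  read fails at primary under R2 (unknown field)
  => FAILS_AT (primary, R2)
ruling out the remaining Shipment differences:
  renamed field channel to kind in record Shipment (alias channel declared on the renamed field) -> matters for Shipment compatibility verdicts, not for this value's decode
  renamed field checksum to payload in record Shipment (alias checksum declared on the renamed field) -> matters for Shipment compatibility verdicts, not for this value's decode


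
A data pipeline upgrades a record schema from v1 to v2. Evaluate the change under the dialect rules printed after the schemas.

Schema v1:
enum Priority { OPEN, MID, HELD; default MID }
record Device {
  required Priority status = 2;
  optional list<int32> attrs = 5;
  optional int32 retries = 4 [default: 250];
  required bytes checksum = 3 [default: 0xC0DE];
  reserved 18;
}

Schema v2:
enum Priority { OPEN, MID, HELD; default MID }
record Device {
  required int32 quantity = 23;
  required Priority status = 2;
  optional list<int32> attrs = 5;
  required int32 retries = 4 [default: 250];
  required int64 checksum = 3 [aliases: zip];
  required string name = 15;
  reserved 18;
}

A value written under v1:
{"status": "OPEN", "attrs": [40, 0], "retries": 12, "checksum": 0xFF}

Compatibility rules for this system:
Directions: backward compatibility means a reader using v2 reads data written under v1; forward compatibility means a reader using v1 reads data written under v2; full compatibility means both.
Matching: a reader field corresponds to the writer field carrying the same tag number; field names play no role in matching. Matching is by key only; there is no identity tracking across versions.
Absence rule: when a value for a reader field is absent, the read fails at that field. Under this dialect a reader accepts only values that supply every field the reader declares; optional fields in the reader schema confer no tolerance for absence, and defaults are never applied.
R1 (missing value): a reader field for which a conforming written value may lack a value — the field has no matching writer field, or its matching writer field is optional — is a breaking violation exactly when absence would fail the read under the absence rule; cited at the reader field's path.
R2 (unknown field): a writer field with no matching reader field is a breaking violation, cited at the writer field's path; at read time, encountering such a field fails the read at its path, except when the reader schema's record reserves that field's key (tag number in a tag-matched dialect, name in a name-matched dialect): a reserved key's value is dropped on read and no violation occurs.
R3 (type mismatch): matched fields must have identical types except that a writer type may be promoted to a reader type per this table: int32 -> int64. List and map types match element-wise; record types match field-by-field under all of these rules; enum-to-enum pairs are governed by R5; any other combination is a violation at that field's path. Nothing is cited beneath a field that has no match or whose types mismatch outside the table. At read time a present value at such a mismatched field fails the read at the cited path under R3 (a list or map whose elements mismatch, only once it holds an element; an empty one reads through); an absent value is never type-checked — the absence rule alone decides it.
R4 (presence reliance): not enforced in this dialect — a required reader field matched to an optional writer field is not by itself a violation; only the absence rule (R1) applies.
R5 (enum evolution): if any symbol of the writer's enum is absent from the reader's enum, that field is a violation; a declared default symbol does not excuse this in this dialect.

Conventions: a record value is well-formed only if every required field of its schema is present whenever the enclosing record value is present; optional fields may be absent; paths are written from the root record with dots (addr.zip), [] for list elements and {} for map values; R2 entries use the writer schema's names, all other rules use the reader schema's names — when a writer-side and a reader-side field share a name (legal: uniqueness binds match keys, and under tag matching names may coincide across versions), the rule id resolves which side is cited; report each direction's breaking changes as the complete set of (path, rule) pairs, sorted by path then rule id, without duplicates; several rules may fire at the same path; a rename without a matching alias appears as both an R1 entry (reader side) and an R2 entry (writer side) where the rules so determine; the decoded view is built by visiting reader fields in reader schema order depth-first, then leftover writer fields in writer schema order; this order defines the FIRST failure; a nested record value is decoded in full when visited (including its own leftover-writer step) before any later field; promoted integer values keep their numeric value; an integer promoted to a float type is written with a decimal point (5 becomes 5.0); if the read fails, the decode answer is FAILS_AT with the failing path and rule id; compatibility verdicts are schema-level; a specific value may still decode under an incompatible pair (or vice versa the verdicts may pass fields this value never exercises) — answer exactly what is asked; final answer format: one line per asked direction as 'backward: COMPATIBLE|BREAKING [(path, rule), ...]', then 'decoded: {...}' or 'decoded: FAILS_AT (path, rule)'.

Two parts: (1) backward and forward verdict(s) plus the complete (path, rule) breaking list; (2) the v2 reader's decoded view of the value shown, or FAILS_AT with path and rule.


backward: BREAKING [(attrs, R1), (checksum, R3), (name, R1), (quantity, R1), (retries, R1)]; forward: BREAKING [(attrs, R1), (checksum, R3), (name, R2), (quantity, R2)]; decoded: FAILS_AT (quantity, R1)

in Device below, arrows point writer -> reader
backward pass over Device, reader schema v2, writer schema v1:
  no writer field matches reader quantity
  status: paired with writer status (Priority -> Priority; writer required)
  attrs: paired with writer attrs (list<int32> -> list<int32>; writer optional)
  retries: paired with writer retries (int32 -> int32; writer optional)
  checksum: paired with writer checksum (bytes -> int64; writer required)
  no writer field matches reader name
  R1 fires at attrs
  R3 fires at checksum
  R1 fires at name
  R1 fires at quantity
  R1 fires at retries
  backward on Device therefore BREAKING (5)
forward pass over Device, reader schema v1, writer schema v2:
  status: paired with writer status (Priority -> Priority; writer required)
  attrs: paired with writer attrs (list<int32> -> list<int32>; writer optional)
  retries: paired with writer retries (int32 -> int32; writer required)
  checksum: paired with writer checksum (int64 -> bytes; writer required)
  quantity (writer side), unknown to reader
  name (writer side), unknown to reader
  R1 fires at attrs
  R3 fires at checksum
  R2 fires at name
  R2 fires at quantity
  forward on Device therefore BREAKING (4)
decode (reader v2):
  read fails at quantity under R1 (no fill)
  => FAILS_AT (quantity, R1)


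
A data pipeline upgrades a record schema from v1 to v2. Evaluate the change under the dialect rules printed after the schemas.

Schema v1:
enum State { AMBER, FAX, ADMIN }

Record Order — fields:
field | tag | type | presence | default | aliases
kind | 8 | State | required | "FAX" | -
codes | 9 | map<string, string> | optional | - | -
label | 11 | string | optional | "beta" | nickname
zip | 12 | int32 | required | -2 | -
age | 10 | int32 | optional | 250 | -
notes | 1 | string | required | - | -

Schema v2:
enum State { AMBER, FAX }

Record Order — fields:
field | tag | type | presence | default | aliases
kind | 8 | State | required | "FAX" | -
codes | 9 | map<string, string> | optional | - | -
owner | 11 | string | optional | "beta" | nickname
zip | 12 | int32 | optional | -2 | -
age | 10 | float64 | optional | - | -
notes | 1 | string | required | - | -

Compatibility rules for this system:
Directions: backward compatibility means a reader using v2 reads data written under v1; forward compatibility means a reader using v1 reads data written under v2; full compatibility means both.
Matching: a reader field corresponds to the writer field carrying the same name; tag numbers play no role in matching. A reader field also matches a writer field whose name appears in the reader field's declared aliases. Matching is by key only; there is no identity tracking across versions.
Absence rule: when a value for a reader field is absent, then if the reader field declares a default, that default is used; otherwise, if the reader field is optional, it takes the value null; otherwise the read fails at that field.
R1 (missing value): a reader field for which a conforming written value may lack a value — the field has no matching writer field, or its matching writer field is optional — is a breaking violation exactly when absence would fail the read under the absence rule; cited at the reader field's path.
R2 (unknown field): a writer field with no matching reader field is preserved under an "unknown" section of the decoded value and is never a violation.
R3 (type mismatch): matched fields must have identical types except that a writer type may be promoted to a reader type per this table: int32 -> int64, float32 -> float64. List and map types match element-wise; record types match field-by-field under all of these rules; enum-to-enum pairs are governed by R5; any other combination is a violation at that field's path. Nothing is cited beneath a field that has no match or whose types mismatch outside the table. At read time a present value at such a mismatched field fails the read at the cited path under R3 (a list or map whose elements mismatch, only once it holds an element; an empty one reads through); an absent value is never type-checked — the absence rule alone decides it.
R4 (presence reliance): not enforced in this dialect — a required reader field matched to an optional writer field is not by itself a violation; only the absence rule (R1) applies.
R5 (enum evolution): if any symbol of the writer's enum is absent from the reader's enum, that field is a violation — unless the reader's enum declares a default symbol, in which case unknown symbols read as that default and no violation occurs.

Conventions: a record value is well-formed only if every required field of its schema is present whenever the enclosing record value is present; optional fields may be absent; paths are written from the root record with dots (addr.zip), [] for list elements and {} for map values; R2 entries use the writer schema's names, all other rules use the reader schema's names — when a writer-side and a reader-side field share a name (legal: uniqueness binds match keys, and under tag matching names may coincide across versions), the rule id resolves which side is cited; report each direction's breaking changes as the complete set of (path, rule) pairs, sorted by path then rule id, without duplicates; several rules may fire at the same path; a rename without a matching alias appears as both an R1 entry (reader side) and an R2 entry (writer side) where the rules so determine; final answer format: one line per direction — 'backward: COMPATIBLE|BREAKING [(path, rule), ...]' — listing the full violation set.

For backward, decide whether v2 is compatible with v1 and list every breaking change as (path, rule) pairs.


arrows below run writer -> reader for Order
backward on Order — v2 reading data written by v1:
  kind: paired with writer kind (State -> State; writer required)
  codes: paired with writer codes (map<string, string> -> map<string, string>; writer optional)
  no writer field matches reader owner
  zip: paired with writer zip (int32 -> int32; writer required)
  age: paired with writer age (int32 -> float64; writer optional)
  notes: paired with writer notes (string -> string; writer required)
  label (writer side), unknown to reader
  violation R3 at age
  violation R5 at kind
  => backward: BREAKING (2)
the rest of the Order diff is inert for this question:
  field zip in record Order: required changed to optional -> no rule fires on it in Order's dialect; the asked verdict holds
  renamed field label to owner in record Order -> no rule fires on it in Order's dialect; the asked verdict holds

backward: BREAKING [(age, R3), (kind, R5)]


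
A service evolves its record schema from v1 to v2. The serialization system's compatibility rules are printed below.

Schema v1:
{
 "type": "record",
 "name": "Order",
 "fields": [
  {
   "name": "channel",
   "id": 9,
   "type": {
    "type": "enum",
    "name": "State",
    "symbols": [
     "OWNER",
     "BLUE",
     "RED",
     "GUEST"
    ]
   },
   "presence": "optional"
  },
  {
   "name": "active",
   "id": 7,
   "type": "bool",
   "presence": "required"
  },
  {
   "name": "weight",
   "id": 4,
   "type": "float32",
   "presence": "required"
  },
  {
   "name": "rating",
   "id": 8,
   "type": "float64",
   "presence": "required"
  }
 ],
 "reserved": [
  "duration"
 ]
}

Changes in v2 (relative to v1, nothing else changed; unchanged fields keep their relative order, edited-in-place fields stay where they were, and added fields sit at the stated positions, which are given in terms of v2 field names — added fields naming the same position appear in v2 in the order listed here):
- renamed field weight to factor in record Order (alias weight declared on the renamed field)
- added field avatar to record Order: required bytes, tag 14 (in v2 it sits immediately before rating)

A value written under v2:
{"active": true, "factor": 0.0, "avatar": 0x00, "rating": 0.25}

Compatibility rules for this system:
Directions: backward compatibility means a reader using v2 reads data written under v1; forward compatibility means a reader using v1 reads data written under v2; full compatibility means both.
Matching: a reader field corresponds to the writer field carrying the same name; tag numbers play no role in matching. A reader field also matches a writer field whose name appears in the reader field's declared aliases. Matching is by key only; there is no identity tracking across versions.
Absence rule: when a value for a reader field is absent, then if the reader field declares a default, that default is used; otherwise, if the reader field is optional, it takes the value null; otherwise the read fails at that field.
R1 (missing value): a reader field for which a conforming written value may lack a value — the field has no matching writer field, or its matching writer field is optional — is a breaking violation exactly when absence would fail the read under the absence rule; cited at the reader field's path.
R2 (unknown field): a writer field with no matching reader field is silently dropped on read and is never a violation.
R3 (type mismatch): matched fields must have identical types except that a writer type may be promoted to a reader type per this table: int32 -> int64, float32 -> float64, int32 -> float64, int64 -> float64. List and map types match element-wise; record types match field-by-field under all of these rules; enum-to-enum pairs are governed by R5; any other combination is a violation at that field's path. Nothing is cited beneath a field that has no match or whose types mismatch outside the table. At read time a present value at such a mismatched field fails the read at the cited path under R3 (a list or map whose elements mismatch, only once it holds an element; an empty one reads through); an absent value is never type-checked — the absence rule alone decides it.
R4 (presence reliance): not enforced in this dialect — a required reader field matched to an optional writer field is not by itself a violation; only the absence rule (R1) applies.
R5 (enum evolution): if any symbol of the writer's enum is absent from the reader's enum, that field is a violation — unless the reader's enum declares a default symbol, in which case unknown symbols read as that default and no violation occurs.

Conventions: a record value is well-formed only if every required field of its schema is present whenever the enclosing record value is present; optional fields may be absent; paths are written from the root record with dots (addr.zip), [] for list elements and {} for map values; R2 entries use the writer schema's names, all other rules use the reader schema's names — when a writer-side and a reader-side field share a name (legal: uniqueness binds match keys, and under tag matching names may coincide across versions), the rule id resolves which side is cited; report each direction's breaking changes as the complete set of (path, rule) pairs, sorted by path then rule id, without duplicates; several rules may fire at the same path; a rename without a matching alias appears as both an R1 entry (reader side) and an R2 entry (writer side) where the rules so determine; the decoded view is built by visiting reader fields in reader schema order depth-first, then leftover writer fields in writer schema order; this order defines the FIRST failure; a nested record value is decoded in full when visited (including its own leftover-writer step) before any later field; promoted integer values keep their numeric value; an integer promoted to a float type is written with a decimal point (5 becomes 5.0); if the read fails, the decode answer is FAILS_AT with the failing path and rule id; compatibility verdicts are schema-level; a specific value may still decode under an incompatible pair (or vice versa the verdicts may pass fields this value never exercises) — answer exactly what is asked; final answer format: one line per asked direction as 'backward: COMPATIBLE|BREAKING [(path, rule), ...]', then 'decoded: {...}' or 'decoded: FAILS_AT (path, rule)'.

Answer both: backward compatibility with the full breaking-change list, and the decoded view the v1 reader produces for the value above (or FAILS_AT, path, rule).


backward: BREAKING [(avatar, R1)]; decoded: FAILS_AT (weight, R1)

arrows below run writer -> reader for Order
backward pass over Order, reader schema v2, writer schema v1:
  channel: paired with writer channel (State -> State; writer optional)
  active: paired with writer active (bool -> bool; writer required)
  factor: paired with writer weight (float32 -> float32; writer required)
  no writer field matches reader avatar
  rating: paired with writer rating (float64 -> float64; writer required)
  breaking: (avatar, R1)
  => backward verdict for Order: BREAKING, 1 violation(s)
decode walk for Order under reader schema v1:
  channel := null (not supplied -> null)
  active := true
  read fails at weight under R1 (no fill)
  => FAILS_AT (weight, R1)


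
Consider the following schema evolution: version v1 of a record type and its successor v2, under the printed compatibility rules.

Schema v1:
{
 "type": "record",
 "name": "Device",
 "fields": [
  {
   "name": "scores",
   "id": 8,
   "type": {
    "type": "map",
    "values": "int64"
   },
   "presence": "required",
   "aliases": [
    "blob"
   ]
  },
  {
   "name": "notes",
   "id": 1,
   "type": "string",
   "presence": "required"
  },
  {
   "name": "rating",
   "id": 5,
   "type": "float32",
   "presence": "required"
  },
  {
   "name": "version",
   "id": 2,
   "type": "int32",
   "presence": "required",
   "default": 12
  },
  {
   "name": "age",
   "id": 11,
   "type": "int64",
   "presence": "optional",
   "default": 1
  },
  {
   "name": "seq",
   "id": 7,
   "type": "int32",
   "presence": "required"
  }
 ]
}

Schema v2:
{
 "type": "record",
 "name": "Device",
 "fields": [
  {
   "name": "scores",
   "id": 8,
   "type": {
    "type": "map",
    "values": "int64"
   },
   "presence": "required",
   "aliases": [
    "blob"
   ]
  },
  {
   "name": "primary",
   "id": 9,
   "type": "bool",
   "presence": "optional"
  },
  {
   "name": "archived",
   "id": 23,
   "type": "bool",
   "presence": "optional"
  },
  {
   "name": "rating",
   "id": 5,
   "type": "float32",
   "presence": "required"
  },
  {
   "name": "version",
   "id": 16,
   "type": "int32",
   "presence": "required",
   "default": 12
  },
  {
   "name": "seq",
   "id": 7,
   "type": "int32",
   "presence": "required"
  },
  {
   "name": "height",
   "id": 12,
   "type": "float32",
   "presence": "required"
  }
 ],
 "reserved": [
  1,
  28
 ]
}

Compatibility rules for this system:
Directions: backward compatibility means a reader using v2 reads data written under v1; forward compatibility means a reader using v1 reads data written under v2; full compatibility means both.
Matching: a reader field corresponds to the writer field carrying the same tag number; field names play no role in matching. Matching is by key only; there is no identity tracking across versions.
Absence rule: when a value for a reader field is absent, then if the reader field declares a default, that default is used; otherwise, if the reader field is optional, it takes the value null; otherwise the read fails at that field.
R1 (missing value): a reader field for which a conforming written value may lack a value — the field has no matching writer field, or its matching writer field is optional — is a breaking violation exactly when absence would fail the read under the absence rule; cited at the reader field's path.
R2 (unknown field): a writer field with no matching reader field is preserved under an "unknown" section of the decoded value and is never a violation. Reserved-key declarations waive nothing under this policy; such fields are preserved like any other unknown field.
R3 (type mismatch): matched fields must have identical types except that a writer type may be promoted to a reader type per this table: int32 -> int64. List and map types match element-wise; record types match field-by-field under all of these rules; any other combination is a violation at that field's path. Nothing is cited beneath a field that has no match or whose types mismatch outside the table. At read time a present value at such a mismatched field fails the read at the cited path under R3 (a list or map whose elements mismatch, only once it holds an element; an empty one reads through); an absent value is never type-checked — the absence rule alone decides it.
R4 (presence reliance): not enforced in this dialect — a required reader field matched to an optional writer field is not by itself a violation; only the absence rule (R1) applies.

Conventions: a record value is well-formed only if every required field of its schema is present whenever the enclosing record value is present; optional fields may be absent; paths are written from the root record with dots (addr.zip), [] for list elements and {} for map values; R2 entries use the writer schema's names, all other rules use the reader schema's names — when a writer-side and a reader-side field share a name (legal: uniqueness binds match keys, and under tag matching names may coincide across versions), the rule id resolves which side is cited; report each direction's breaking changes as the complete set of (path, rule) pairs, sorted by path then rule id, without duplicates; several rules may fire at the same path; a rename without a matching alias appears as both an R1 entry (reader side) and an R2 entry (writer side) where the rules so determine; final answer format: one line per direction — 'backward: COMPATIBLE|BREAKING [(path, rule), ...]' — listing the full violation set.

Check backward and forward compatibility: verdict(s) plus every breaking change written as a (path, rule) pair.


backward: BREAKING [(height, R1)]; forward: BREAKING [(notes, R1)]

the writer's type comes first in each Device pair
checking backward for Device: reader v2 against writer v1:
  scores: paired with writer scores (map<string, int64> -> map<string, int64>; writer required)
  primary has no writer counterpart
  archived has no writer counterpart
  rating: paired with writer rating (float32 -> float32; writer required)
  version has no writer counterpart
  seq: paired with writer seq (int32 -> int32; writer required)
  height has no writer counterpart
  leftover writer field: notes
  leftover writer field: version
  leftover writer field: age
  rule R1 violated at height
  backward on Device therefore BREAKING (1)
checking forward for Device: reader v1 against writer v2:
  scores: paired with writer scores (map<string, int64> -> map<string, int64>; writer required)
  notes has no writer counterpart
  rating: paired with writer rating (float32 -> float32; writer required)
  version has no writer counterpart
  age has no writer counterpart
  seq: paired with writer seq (int32 -> int32; writer required)
  leftover writer field: primary
  leftover writer field: archived
  leftover writer field: version
  leftover writer field: height
  rule R1 violated at notes
  forward on Device therefore BREAKING (1)


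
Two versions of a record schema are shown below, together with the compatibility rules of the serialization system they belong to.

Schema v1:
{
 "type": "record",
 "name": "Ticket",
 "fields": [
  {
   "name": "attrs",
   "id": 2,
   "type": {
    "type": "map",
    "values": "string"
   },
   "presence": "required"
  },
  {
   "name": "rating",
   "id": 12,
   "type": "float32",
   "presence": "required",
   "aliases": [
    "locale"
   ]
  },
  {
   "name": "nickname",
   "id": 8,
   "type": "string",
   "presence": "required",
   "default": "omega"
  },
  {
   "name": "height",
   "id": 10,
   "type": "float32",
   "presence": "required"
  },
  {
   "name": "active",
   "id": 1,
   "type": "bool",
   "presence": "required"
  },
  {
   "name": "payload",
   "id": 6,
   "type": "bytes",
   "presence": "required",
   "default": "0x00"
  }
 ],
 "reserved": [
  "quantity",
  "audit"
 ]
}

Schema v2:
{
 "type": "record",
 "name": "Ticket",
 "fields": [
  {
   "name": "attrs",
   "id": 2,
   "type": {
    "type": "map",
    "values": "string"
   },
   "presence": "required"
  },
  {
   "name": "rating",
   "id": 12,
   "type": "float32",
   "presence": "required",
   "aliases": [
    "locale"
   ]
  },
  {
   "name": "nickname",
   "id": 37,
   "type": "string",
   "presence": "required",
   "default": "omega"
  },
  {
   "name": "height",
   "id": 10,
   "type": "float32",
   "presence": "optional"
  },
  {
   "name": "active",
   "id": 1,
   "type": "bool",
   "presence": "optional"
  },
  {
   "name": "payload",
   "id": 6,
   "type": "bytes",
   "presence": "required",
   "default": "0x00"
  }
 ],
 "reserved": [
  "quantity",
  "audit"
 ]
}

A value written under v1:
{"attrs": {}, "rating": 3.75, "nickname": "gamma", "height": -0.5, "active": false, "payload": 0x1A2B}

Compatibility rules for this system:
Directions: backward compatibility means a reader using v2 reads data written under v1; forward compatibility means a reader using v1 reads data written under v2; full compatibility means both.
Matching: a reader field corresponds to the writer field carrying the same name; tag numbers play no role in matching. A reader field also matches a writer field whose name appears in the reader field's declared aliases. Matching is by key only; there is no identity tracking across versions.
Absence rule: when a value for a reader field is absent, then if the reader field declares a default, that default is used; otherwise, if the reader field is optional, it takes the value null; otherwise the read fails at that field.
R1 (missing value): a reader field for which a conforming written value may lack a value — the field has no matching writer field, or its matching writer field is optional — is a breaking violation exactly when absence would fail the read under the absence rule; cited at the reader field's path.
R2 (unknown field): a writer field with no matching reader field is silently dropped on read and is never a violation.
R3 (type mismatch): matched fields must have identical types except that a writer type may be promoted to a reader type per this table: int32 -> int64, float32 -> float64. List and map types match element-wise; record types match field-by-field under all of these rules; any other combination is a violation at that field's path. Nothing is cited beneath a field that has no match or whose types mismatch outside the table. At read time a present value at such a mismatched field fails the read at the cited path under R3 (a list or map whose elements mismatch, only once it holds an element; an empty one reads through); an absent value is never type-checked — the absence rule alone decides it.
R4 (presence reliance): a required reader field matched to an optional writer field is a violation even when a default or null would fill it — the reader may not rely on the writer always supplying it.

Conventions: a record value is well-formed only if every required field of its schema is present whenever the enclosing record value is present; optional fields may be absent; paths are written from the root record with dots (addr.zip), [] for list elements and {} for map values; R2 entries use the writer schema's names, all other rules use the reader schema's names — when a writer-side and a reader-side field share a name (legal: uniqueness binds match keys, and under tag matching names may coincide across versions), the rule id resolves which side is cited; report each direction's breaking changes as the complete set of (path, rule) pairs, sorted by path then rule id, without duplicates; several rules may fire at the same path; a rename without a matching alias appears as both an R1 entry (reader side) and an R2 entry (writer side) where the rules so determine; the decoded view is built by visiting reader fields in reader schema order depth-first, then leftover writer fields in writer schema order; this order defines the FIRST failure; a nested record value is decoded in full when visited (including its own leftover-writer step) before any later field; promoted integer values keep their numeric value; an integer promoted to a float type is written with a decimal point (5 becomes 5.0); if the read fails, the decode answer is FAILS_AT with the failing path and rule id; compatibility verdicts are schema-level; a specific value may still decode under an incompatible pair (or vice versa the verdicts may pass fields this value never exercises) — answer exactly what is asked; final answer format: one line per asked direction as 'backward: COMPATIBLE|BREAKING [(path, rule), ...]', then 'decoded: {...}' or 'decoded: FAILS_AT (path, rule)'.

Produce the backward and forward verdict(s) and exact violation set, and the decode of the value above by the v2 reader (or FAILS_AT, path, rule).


backward: COMPATIBLE []; forward: BREAKING [(active, R1), (active, R4), (height, R1), (height, R4)]; decoded: {"attrs": {}, "rating": 3.75, "nickname": "gamma", "height": -0.5, "active": false, "payload": 0x1A2B}

the writer's type comes first in each Ticket pair
checking backward for Ticket: reader v2 against writer v1:
  map<string, string> -> map<string, string>, writer required: attrs aligns to attrs
  float32 -> float32, writer required: rating aligns to rating
  string -> string, writer required: nickname aligns to nickname
  float32 -> float32, writer required: height aligns to height
  bool -> bool, writer required: active aligns to active
  bytes -> bytes, writer required: payload aligns to payload
  nothing fires on Ticket: backward is COMPATIBLE
checking forward for Ticket: reader v1 against writer v2:
  map<string, string> -> map<string, string>, writer required: attrs aligns to attrs
  float32 -> float32, writer required: rating aligns to rating
  string -> string, writer required: nickname aligns to nickname
  float32 -> float32, writer optional: height aligns to height
  bool -> bool, writer optional: active aligns to active
  bytes -> bytes, writer required: payload aligns to payload
  R1 fires at active
  R4 fires at active
  R1 fires at height
  R4 fires at height
  => forward verdict for Ticket: BREAKING, 4 violation(s)
decode walk for Ticket under reader schema v2:
  attrs := {}
  rating := 3.75
  nickname := "gamma"
  height := -0.5
  active := false
  payload := 0x1A2B
  => decoded: {"attrs": {}, "rating": 3.75, "nickname": "gamma", "height": -0.5, "active": false, "payload": 0x1A2B}
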